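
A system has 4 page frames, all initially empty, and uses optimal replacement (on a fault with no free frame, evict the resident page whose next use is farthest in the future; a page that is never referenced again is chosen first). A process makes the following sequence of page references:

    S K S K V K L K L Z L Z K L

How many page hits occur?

9

S: miss, frames [S]
K: miss, frames [S, K]
S: hit
K: hit
V: miss, frames [S, K, V]
K: hit
L: miss, frames [S, K, V, L]
K: hit
L: hit
Z: miss, evict V, frames [S, K, L, Z]
L: hit
Z: hit
K: hit
L: hit
Hits: 9.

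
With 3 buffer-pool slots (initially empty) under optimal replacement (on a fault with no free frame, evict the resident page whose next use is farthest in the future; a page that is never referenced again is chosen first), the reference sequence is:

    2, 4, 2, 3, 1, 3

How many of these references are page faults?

2 -> miss, frames (2)
4 -> miss, frames (2 4)
2 -> hit
3 -> miss, frames (2 4 3)
1 -> miss, evict 4, frames (2 3 1)
3 -> hit
Page faults: 4.

4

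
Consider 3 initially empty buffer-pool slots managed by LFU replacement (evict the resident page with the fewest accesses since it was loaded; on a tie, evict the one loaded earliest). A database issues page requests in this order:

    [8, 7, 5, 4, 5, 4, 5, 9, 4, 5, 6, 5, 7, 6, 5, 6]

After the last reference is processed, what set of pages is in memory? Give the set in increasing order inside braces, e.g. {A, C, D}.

8 -> fault, frames (8)
7 -> fault, frames (8 7)
5 -> fault, frames (8 7 5)
4 -> fault, evict 8, frames (7 5 4)
5 -> hit
4 -> hit
5 -> hit
9 -> fault, evict 7, frames (5 4 9)
4 -> hit
5 -> hit
6 -> fault, evict 9, frames (5 4 6)
5 -> hit
7 -> fault, evict 6, frames (5 4 7)
6 -> fault, evict 7, frames (5 4 6)
5 -> hit
6 -> hit

{4, 5, 6}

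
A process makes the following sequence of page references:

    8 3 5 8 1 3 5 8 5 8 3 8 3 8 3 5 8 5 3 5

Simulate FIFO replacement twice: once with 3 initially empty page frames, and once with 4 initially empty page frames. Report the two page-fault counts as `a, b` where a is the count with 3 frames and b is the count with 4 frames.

7, 4

3 frames: F F F . F . . F . . F . . . . F . . . . → 7 faults.
4 frames: F F F . F . . . . . . . . . . . . . . . → 4 faults.
4 < 7: adding a frame reduced faults, as is typical.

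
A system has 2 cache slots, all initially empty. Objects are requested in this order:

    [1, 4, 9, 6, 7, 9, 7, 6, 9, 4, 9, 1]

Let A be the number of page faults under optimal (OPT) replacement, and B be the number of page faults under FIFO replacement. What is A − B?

Under OPT: F F F F F . . F . F . F → 8 faults.
Under FIFO: F F F F F F . F . F F F → 10 faults.
A − B = 8 − 10 = -2.

-2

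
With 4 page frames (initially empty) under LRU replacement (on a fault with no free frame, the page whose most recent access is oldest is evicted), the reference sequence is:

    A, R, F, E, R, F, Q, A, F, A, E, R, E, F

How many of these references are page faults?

A: miss, frames {A}
R: miss, frames {A,R}
F: miss, frames {A,R,F}
E: miss, frames {A,R,F,E}
R: hit
F: hit
Q: miss, evict A, frames {E,R,F,Q}
A: miss, evict E, frames {R,F,Q,A}
F: hit
A: hit
E: miss, evict R, frames {Q,F,A,E}
R: miss, evict Q, frames {F,A,E,R}
E: hit
F: hit
Page faults: 8.

8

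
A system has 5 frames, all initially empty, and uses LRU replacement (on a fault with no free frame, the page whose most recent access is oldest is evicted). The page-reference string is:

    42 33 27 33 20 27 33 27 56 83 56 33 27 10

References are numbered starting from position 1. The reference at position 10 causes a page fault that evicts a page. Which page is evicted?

42

pos 1: 42: fault, frames {42}
pos 2: 33: fault, frames {42,33}
pos 3: 27: fault, frames {42,33,27}
pos 4: 33: hit
pos 5: 20: fault, frames {42,27,33,20}
pos 6: 27: hit
pos 7: 33: hit
pos 8: 27: hit
pos 9: 56: fault, frames {42,20,33,27,56}
pos 10: 83: fault, evict 42, frames {20,33,27,56,83}
At position 10, page 42 is evicted.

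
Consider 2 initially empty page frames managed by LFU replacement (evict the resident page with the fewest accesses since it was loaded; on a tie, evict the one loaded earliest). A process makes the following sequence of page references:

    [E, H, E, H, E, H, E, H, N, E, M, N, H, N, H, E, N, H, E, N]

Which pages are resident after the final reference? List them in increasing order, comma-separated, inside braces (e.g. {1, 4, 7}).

{H, N}

E → miss, frames (E)
H → miss, frames (E H)
E → hit
H → hit
E → hit
H → hit
E → hit
H → hit
N → miss, evict E, frames (H N)
E → miss, evict N, frames (H E)
M → miss, evict E, frames (H M)
N → miss, evict M, frames (H N)
H → hit
N → hit
H → hit
E → miss, evict N, frames (H E)
N → miss, evict E, frames (H N)
H → hit
E → miss, evict N, frames (H E)
N → miss, evict E, frames (H N)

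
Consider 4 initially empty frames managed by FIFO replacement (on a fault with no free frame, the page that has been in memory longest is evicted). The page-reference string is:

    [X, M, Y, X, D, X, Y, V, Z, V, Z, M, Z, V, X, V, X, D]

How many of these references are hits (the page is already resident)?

X: miss, frames (X)
M: miss, frames (X M)
Y: miss, frames (X M Y)
X: hit
D: miss, frames (X M Y D)
X: hit
Y: hit
V: miss, evict X, frames (M Y D V)
Z: miss, evict M, frames (Y D V Z)
V: hit
Z: hit
M: miss, evict Y, frames (D V Z M)
Z: hit
V: hit
X: miss, evict D, frames (V Z M X)
V: hit
X: hit
D: miss, evict V, frames (Z M X D)
Hits: 9.

9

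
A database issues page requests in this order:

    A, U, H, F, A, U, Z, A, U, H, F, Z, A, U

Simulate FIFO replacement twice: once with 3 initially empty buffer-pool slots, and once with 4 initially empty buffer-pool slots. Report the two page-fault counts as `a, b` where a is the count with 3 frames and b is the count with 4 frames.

3 frames: F F F F F F F . . F F . F F → 11 faults.
4 frames: F F F F . . F F F F F F F F → 12 faults.
12 > 11: adding a frame increased faults — Belady's anomaly.

11, 12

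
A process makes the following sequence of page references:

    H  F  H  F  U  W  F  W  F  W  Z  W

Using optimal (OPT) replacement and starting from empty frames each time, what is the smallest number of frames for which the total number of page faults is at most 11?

2

f=1: 12 faults
f=2: 5 faults
f=3: 5 faults
f=4: 5 faults
f=5: 5 faults
Smallest f with faults ≤ 11 is 2.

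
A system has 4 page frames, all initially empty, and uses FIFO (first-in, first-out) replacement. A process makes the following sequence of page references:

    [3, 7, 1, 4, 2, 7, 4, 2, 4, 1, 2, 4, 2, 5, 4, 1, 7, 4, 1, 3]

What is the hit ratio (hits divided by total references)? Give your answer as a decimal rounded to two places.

0.55

3: fault, frames (3)
7: fault, frames (3 7)
1: fault, frames (3 7 1)
4: fault, frames (3 7 1 4)
2: fault, evict 3, frames (7 1 4 2)
7: hit
4: hit
2: hit
4: hit
1: hit
2: hit
4: hit
2: hit
5: fault, evict 7, frames (1 4 2 5)
4: hit
1: hit
7: fault, evict 1, frames (4 2 5 7)
4: hit
1: fault, evict 4, frames (2 5 7 1)
3: fault, evict 2, frames (5 7 1 3)
Hits: 11 of 20 references → 11/20 = 0.5500.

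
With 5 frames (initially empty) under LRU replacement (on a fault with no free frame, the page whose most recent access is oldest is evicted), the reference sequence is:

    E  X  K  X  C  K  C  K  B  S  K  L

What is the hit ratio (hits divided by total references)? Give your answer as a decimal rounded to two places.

0.42

E -> miss, frames (E)
X -> miss, frames (E X)
K -> miss, frames (E X K)
X -> hit
C -> miss, frames (E K X C)
K -> hit
C -> hit
K -> hit
B -> miss, frames (E X C K B)
S -> miss, evict E, frames (X C K B S)
K -> hit
L -> miss, evict X, frames (C B S K L)
Hits: 5 of 12 references → 5/12 = 0.4167.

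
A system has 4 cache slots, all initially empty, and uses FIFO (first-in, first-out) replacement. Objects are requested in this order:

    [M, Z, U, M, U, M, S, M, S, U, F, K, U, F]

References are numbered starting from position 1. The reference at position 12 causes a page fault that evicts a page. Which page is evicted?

pos 1: M → miss, frames [M]
pos 2: Z → miss, frames [M, Z]
pos 3: U → miss, frames [M, Z, U]
pos 4: M → hit
pos 5: U → hit
pos 6: M → hit
pos 7: S → miss, frames [M, Z, U, S]
pos 8: M → hit
pos 9: S → hit
pos 10: U → hit
pos 11: F → miss, evict M, frames [Z, U, S, F]
pos 12: K → miss, evict Z, frames [U, S, F, K]
At position 12, page Z is evicted.

Z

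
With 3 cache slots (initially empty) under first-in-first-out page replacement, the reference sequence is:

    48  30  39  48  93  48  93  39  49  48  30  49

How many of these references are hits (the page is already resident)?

5

48: fault, frames (48)
30: fault, frames (48 30)
39: fault, frames (48 30 39)
48: hit
93: fault, evict 48, frames (30 39 93)
48: fault, evict 30, frames (39 93 48)
93: hit
39: hit
49: fault, evict 39, frames (93 48 49)
48: hit
30: fault, evict 93, frames (48 49 30)
49: hit
Hits: 5.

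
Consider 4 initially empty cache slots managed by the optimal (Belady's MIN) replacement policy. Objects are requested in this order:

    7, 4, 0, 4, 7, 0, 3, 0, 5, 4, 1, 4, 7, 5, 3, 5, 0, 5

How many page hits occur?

7: miss, frames (7)
4: miss, frames (7 4)
0: miss, frames (7 4 0)
4: hit
7: hit
0: hit
3: miss, frames (7 4 0 3)
0: hit
5: miss, evict 0, frames (7 4 3 5)
4: hit
1: miss, evict 3, frames (7 4 5 1)
4: hit
7: hit
5: hit
3: miss, evict 1, frames (7 4 5 3)
5: hit
0: miss, evict 3, frames (7 4 5 0)
5: hit
Hits: 10.

10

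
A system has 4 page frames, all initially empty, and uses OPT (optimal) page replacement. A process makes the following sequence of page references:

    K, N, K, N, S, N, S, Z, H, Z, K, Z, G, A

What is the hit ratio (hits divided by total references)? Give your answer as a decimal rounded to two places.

K → miss, frames [K]
N → miss, frames [K, N]
K → hit
N → hit
S → miss, frames [K, N, S]
N → hit
S → hit
Z → miss, frames [K, N, S, Z]
H → miss, evict S, frames [K, N, Z, H]
Z → hit
K → hit
Z → hit
G → miss, evict H, frames [K, N, Z, G]
A → miss, evict G, frames [K, N, Z, A]
Hits: 7 of 14 references → 7/14 = 0.5000.

0.50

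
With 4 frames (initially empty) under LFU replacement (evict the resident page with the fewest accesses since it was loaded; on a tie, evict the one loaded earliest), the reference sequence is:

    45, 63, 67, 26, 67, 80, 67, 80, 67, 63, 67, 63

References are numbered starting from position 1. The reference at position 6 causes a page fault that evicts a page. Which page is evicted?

pos 1: 45 -> miss, frames (45)
pos 2: 63 -> miss, frames (45 63)
pos 3: 67 -> miss, frames (45 63 67)
pos 4: 26 -> miss, frames (45 63 67 26)
pos 5: 67 -> hit
pos 6: 80 -> miss, evict 45, frames (63 67 26 80)
At position 6, page 45 is evicted.

45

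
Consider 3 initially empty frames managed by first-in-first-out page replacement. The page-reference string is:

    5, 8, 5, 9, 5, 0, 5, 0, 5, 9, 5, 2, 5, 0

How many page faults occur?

6

5 -> miss, frames (5)
8 -> miss, frames (5 8)
5 -> hit
9 -> miss, frames (5 8 9)
5 -> hit
0 -> miss, evict 5, frames (8 9 0)
5 -> miss, evict 8, frames (9 0 5)
0 -> hit
5 -> hit
9 -> hit
5 -> hit
2 -> miss, evict 9, frames (0 5 2)
5 -> hit
0 -> hit
Page faults: 6.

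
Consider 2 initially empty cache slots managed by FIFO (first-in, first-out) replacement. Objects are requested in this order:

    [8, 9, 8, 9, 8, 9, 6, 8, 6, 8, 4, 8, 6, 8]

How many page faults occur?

8 -> miss, frames {8}
9 -> miss, frames {8,9}
8 -> hit
9 -> hit
8 -> hit
9 -> hit
6 -> miss, evict 8, frames {9,6}
8 -> miss, evict 9, frames {6,8}
6 -> hit
8 -> hit
4 -> miss, evict 6, frames {8,4}
8 -> hit
6 -> miss, evict 8, frames {4,6}
8 -> miss, evict 4, frames {6,8}
Page faults: 7.

7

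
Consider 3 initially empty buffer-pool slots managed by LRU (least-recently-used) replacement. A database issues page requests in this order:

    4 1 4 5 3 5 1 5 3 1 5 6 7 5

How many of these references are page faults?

7

4: fault, frames {4}
1: fault, frames {4,1}
4: hit
5: fault, frames {1,4,5}
3: fault, evict 1, frames {4,5,3}
5: hit
1: fault, evict 4, frames {3,5,1}
5: hit
3: hit
1: hit
5: hit
6: fault, evict 3, frames {1,5,6}
7: fault, evict 1, frames {5,6,7}
5: hit
Page faults: 7.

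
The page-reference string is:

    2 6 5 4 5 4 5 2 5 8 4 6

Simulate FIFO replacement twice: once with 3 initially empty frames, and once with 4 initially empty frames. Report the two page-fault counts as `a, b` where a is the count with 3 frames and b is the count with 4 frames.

7, 5

3 frames: F F F F . . . F . F . F → 7 faults.
4 frames: F F F F . . . . . F . . → 5 faults.
5 < 7: adding a frame reduced faults, as is typical.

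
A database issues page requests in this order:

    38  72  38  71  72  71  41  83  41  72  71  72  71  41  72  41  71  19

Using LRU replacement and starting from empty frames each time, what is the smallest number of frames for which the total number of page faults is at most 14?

2

f=1: 18 faults
f=2: 12 faults
f=3: 8 faults
f=4: 6 faults
f=5: 6 faults
f=6: 6 faults
Smallest f with faults ≤ 14 is 2.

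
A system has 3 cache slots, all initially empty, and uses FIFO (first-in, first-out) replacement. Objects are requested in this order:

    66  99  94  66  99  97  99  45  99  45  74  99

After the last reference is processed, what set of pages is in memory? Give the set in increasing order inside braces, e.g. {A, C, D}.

{45, 74, 99}

66 -> fault, frames [66]
99 -> fault, frames [66, 99]
94 -> fault, frames [66, 99, 94]
66 -> hit
99 -> hit
97 -> fault, evict 66, frames [99, 94, 97]
99 -> hit
45 -> fault, evict 99, frames [94, 97, 45]
99 -> fault, evict 94, frames [97, 45, 99]
45 -> hit
74 -> fault, evict 97, frames [45, 99, 74]
99 -> hit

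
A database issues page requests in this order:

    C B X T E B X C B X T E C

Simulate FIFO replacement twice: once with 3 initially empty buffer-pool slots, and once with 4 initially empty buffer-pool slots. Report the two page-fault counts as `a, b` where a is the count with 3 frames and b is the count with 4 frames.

3 frames: F F F F F F F F . . F F . → 10 faults.
4 frames: F F F F F . . F F F F F F → 11 faults.
11 > 10: adding a frame increased faults — Belady's anomaly.

10, 11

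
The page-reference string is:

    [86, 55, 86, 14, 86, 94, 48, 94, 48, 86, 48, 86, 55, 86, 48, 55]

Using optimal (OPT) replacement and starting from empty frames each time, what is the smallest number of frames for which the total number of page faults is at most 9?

f=1: 16 faults
f=2: 8 faults
f=3: 6 faults
f=4: 5 faults
f=5: 5 faults
Smallest f with faults ≤ 9 is 2.

2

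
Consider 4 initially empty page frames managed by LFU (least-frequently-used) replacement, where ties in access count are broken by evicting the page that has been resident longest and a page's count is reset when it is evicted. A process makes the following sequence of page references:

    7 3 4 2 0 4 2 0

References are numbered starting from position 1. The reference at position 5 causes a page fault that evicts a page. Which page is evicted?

7

pos 1: 7: fault, frames (7)
pos 2: 3: fault, frames (7 3)
pos 3: 4: fault, frames (7 3 4)
pos 4: 2: fault, frames (7 3 4 2)
pos 5: 0: fault, evict 7, frames (3 4 2 0)
At position 5, page 7 is evicted.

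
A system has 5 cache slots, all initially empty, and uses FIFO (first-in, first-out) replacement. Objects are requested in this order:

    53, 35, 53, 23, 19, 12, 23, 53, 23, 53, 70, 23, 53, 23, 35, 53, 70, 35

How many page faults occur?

8

53 -> miss, frames (53)
35 -> miss, frames (53 35)
53 -> hit
23 -> miss, frames (53 35 23)
19 -> miss, frames (53 35 23 19)
12 -> miss, frames (53 35 23 19 12)
23 -> hit
53 -> hit
23 -> hit
53 -> hit
70 -> miss, evict 53, frames (35 23 19 12 70)
23 -> hit
53 -> miss, evict 35, frames (23 19 12 70 53)
23 -> hit
35 -> miss, evict 23, frames (19 12 70 53 35)
53 -> hit
70 -> hit
35 -> hit
Page faults: 8.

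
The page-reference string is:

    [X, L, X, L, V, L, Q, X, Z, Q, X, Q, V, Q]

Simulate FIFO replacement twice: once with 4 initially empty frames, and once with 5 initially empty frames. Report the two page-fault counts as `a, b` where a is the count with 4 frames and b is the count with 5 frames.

4 frames: F F . . F . F . F . F . . . → 6 faults.
5 frames: F F . . F . F . F . . . . . → 5 faults.
5 < 6: adding a frame reduced faults, as is typical.

6, 5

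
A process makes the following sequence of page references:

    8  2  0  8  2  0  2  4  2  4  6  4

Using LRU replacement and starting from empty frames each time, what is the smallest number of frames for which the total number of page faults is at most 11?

f=1: 12 faults
f=2: 8 faults
f=3: 5 faults
f=4: 5 faults
f=5: 5 faults
Smallest f with faults ≤ 11 is 2.

2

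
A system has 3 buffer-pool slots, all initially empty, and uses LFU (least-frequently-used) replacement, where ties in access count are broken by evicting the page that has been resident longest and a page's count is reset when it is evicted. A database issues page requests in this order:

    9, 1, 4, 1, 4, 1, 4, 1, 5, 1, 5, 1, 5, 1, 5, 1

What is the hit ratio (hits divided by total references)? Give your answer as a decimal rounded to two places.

9 → fault, frames (9)
1 → fault, frames (9 1)
4 → fault, frames (9 1 4)
1 → hit
4 → hit
1 → hit
4 → hit
1 → hit
5 → fault, evict 9, frames (1 4 5)
1 → hit
5 → hit
1 → hit
5 → hit
1 → hit
5 → hit
1 → hit
Hits: 12 of 16 references → 12/16 = 0.7500.

0.75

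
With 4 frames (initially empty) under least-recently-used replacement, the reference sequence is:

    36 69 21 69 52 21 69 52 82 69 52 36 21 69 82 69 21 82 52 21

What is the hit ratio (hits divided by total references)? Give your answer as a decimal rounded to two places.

0.55

36: fault, frames [36]
69: fault, frames [36, 69]
21: fault, frames [36, 69, 21]
69: hit
52: fault, frames [36, 21, 69, 52]
21: hit
69: hit
52: hit
82: fault, evict 36, frames [21, 69, 52, 82]
69: hit
52: hit
36: fault, evict 21, frames [82, 69, 52, 36]
21: fault, evict 82, frames [69, 52, 36, 21]
69: hit
82: fault, evict 52, frames [36, 21, 69, 82]
69: hit
21: hit
82: hit
52: fault, evict 36, frames [69, 21, 82, 52]
21: hit
Hits: 11 of 20 references → 11/20 = 0.5500.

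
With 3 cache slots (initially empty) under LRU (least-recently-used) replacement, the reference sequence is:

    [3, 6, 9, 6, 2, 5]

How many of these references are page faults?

3: miss, frames [3]
6: miss, frames [3, 6]
9: miss, frames [3, 6, 9]
6: hit
2: miss, evict 3, frames [9, 6, 2]
5: miss, evict 9, frames [6, 2, 5]
Page faults: 5.

5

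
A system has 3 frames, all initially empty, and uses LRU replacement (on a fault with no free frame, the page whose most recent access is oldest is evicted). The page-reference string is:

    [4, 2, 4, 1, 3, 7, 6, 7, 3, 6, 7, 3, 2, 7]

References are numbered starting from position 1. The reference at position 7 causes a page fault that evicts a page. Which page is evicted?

1

pos 1: 4: fault, frames [4]
pos 2: 2: fault, frames [4, 2]
pos 3: 4: hit
pos 4: 1: fault, frames [2, 4, 1]
pos 5: 3: fault, evict 2, frames [4, 1, 3]
pos 6: 7: fault, evict 4, frames [1, 3, 7]
pos 7: 6: fault, evict 1, frames [3, 7, 6]
At position 7, page 1 is evicted.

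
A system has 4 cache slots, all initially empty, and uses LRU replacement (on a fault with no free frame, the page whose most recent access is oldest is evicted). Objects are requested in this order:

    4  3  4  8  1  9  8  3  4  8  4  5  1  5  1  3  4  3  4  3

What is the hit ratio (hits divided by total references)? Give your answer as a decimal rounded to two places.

4 → miss, frames (4)
3 → miss, frames (4 3)
4 → hit
8 → miss, frames (3 4 8)
1 → miss, frames (3 4 8 1)
9 → miss, evict 3, frames (4 8 1 9)
8 → hit
3 → miss, evict 4, frames (1 9 8 3)
4 → miss, evict 1, frames (9 8 3 4)
8 → hit
4 → hit
5 → miss, evict 9, frames (3 8 4 5)
1 → miss, evict 3, frames (8 4 5 1)
5 → hit
1 → hit
3 → miss, evict 8, frames (4 5 1 3)
4 → hit
3 → hit
4 → hit
3 → hit
Hits: 10 of 20 references → 10/20 = 0.5000.

0.50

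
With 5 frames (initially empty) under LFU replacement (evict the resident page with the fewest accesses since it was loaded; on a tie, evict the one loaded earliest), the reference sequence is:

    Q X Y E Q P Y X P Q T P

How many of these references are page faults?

6

Q: miss, frames {Q}
X: miss, frames {Q,X}
Y: miss, frames {Q,X,Y}
E: miss, frames {Q,X,Y,E}
Q: hit
P: miss, frames {Q,X,Y,E,P}
Y: hit
X: hit
P: hit
Q: hit
T: miss, evict E, frames {Q,X,Y,P,T}
P: hit
Page faults: 6.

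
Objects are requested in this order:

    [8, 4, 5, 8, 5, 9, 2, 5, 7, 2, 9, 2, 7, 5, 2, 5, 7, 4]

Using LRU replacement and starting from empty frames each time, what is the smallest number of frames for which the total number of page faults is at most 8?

4

f=1: 18 faults
f=2: 15 faults
f=3: 9 faults
f=4: 7 faults
f=5: 7 faults
f=6: 6 faults
Smallest f with faults ≤ 8 is 4.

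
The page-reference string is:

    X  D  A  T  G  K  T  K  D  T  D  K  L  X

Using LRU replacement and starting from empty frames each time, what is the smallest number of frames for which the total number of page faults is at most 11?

f=1: 14 faults
f=2: 12 faults
f=3: 9 faults
f=4: 9 faults
f=5: 8 faults
f=6: 8 faults
f=7: 7 faults
Smallest f with faults ≤ 11 is 3.

3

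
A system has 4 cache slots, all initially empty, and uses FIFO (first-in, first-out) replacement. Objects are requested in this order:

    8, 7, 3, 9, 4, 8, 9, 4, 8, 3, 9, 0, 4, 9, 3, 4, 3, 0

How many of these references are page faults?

8 -> miss, frames {8}
7 -> miss, frames {8,7}
3 -> miss, frames {8,7,3}
9 -> miss, frames {8,7,3,9}
4 -> miss, evict 8, frames {7,3,9,4}
8 -> miss, evict 7, frames {3,9,4,8}
9 -> hit
4 -> hit
8 -> hit
3 -> hit
9 -> hit
0 -> miss, evict 3, frames {9,4,8,0}
4 -> hit
9 -> hit
3 -> miss, evict 9, frames {4,8,0,3}
4 -> hit
3 -> hit
0 -> hit
Page faults: 8.

8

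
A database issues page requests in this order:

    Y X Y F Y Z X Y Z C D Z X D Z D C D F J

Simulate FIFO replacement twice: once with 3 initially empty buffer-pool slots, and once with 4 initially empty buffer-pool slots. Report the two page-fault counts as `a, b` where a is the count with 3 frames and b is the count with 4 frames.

3 frames: F F . F . F . F . F F F F . . . F F F F → 13 faults.
4 frames: F F . F . F . . . F F . F . . . . . F F → 9 faults.
9 < 13: adding a frame reduced faults, as is typical.

13, 9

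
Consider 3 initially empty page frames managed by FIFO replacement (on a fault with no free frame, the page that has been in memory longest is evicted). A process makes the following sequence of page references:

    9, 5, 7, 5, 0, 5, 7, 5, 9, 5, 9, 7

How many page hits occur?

9: fault, frames [9]
5: fault, frames [9, 5]
7: fault, frames [9, 5, 7]
5: hit
0: fault, evict 9, frames [5, 7, 0]
5: hit
7: hit
5: hit
9: fault, evict 5, frames [7, 0, 9]
5: fault, evict 7, frames [0, 9, 5]
9: hit
7: fault, evict 0, frames [9, 5, 7]
Hits: 5.

5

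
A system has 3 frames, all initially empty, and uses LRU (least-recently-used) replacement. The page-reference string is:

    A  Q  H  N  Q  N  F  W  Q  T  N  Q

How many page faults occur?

9

A: miss, frames {A}
Q: miss, frames {A,Q}
H: miss, frames {A,Q,H}
N: miss, evict A, frames {Q,H,N}
Q: hit
N: hit
F: miss, evict H, frames {Q,N,F}
W: miss, evict Q, frames {N,F,W}
Q: miss, evict N, frames {F,W,Q}
T: miss, evict F, frames {W,Q,T}
N: miss, evict W, frames {Q,T,N}
Q: hit
Page faults: 9.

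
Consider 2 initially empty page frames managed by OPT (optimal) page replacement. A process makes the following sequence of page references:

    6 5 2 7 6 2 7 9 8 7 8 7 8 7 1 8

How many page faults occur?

6: fault, frames (6)
5: fault, frames (6 5)
2: fault, evict 5, frames (6 2)
7: fault, evict 2, frames (6 7)
6: hit
2: fault, evict 6, frames (7 2)
7: hit
9: fault, evict 2, frames (7 9)
8: fault, evict 9, frames (7 8)
7: hit
8: hit
7: hit
8: hit
7: hit
1: fault, evict 7, frames (8 1)
8: hit
Page faults: 8.

8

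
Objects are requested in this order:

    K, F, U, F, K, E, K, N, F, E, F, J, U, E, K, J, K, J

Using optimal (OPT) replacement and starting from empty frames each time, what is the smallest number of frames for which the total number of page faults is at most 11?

2

f=1: 18 faults
f=2: 11 faults
f=3: 8 faults
f=4: 7 faults
f=5: 6 faults
f=6: 6 faults
Smallest f with faults ≤ 11 is 2.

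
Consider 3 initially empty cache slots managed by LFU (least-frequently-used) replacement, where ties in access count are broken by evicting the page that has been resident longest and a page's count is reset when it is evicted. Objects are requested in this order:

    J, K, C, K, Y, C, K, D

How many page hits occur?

J -> fault, frames [J]
K -> fault, frames [J, K]
C -> fault, frames [J, K, C]
K -> hit
Y -> fault, evict J, frames [K, C, Y]
C -> hit
K -> hit
D -> fault, evict Y, frames [K, C, D]
Hits: 3.

3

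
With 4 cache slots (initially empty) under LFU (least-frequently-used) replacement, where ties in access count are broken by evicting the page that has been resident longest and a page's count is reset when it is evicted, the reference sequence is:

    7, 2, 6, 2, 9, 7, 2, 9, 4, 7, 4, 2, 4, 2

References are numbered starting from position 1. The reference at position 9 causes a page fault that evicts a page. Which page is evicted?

6

pos 1: 7 -> fault, frames {7}
pos 2: 2 -> fault, frames {7,2}
pos 3: 6 -> fault, frames {7,2,6}
pos 4: 2 -> hit
pos 5: 9 -> fault, frames {7,2,6,9}
pos 6: 7 -> hit
pos 7: 2 -> hit
pos 8: 9 -> hit
pos 9: 4 -> fault, evict 6, frames {7,2,9,4}
At position 9, page 6 is evicted.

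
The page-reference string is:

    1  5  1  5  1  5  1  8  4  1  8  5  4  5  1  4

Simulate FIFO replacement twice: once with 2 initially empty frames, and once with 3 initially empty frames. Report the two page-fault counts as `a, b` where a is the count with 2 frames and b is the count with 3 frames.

2 frames: F F . . . . . F F F F F F . F . → 9 faults.
3 frames: F F . . . . . F F F . F . . . . → 6 faults.
6 < 9: adding a frame reduced faults, as is typical.

9, 6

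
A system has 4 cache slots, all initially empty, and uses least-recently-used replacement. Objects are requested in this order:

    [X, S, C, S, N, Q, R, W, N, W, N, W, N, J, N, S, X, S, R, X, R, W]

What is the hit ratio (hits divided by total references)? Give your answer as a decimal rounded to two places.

X: miss, frames (X)
S: miss, frames (X S)
C: miss, frames (X S C)
S: hit
N: miss, frames (X C S N)
Q: miss, evict X, frames (C S N Q)
R: miss, evict C, frames (S N Q R)
W: miss, evict S, frames (N Q R W)
N: hit
W: hit
N: hit
W: hit
N: hit
J: miss, evict Q, frames (R W N J)
N: hit
S: miss, evict R, frames (W J N S)
X: miss, evict W, frames (J N S X)
S: hit
R: miss, evict J, frames (N X S R)
X: hit
R: hit
W: miss, evict N, frames (S X R W)
Hits: 10 of 22 references → 10/22 = 0.4545.

0.45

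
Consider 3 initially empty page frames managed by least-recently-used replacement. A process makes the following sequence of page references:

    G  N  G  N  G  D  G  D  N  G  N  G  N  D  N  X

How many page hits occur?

12

G: fault, frames {G}
N: fault, frames {G,N}
G: hit
N: hit
G: hit
D: fault, frames {N,G,D}
G: hit
D: hit
N: hit
G: hit
N: hit
G: hit
N: hit
D: hit
N: hit
X: fault, evict G, frames {D,N,X}
Hits: 12.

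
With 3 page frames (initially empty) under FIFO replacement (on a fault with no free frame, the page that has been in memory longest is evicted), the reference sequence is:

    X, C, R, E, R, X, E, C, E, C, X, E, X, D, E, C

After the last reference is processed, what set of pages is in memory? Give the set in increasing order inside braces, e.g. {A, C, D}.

X: fault, frames (X)
C: fault, frames (X C)
R: fault, frames (X C R)
E: fault, evict X, frames (C R E)
R: hit
X: fault, evict C, frames (R E X)
E: hit
C: fault, evict R, frames (E X C)
E: hit
C: hit
X: hit
E: hit
X: hit
D: fault, evict E, frames (X C D)
E: fault, evict X, frames (C D E)
C: hit

{C, D, E}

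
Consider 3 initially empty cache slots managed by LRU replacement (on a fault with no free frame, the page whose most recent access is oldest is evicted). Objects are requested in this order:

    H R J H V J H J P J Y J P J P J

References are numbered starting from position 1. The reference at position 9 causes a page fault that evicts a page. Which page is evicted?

pos 1: H -> fault, frames (H)
pos 2: R -> fault, frames (H R)
pos 3: J -> fault, frames (H R J)
pos 4: H -> hit
pos 5: V -> fault, evict R, frames (J H V)
pos 6: J -> hit
pos 7: H -> hit
pos 8: J -> hit
pos 9: P -> fault, evict V, frames (H J P)
At position 9, page V is evicted.

V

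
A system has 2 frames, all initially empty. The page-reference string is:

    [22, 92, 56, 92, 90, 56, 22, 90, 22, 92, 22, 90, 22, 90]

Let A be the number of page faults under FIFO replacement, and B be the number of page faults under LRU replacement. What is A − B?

Under FIFO: F F F . F . F . . F . F F . → 8 faults.
Under LRU: F F F . F F F F . F . F . . → 9 faults.
A − B = 8 − 9 = -1.

-1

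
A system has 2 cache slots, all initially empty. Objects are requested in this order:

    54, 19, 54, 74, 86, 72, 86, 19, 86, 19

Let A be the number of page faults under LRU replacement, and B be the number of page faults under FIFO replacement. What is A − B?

Under LRU: F F . F F F . F . . → 6 faults.
Under FIFO: F F . F F F . F F . → 7 faults.
A − B = 6 − 7 = -1.

-1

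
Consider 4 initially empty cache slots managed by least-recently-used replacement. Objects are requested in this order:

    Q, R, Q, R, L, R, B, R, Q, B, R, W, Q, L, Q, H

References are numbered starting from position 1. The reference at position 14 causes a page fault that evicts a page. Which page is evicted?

pos 1: Q → miss, frames {Q}
pos 2: R → miss, frames {Q,R}
pos 3: Q → hit
pos 4: R → hit
pos 5: L → miss, frames {Q,R,L}
pos 6: R → hit
pos 7: B → miss, frames {Q,L,R,B}
pos 8: R → hit
pos 9: Q → hit
pos 10: B → hit
pos 11: R → hit
pos 12: W → miss, evict L, frames {Q,B,R,W}
pos 13: Q → hit
pos 14: L → miss, evict B, frames {R,W,Q,L}
At position 14, page B is evicted.

B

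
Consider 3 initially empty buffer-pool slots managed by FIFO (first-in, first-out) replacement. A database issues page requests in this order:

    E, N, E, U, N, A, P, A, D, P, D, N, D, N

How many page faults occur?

E → fault, frames (E)
N → fault, frames (E N)
E → hit
U → fault, frames (E N U)
N → hit
A → fault, evict E, frames (N U A)
P → fault, evict N, frames (U A P)
A → hit
D → fault, evict U, frames (A P D)
P → hit
D → hit
N → fault, evict A, frames (P D N)
D → hit
N → hit
Page faults: 7.

7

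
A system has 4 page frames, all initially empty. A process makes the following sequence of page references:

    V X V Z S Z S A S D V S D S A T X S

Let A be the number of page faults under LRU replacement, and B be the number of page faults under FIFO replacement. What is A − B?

-1

Under LRU: F F . F F . . F . F F . . . . F F . → 9 faults.
Under FIFO: F F . F F . . F . F F . . . . F F F → 10 faults.
A − B = 9 − 10 = -1.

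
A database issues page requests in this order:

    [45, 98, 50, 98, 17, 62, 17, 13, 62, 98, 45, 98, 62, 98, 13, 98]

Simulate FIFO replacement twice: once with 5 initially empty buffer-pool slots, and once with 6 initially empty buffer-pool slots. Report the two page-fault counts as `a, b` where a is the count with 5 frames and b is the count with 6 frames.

8, 6

5 frames: F F F . F F . F . . F F . . . . → 8 faults.
6 frames: F F F . F F . F . . . . . . . . → 6 faults.
6 < 8: adding a frame reduced faults, as is typical.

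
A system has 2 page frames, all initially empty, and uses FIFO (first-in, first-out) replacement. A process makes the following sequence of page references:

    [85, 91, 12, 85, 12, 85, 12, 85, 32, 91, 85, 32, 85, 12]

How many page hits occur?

85 → miss, frames {85}
91 → miss, frames {85,91}
12 → miss, evict 85, frames {91,12}
85 → miss, evict 91, frames {12,85}
12 → hit
85 → hit
12 → hit
85 → hit
32 → miss, evict 12, frames {85,32}
91 → miss, evict 85, frames {32,91}
85 → miss, evict 32, frames {91,85}
32 → miss, evict 91, frames {85,32}
85 → hit
12 → miss, evict 85, frames {32,12}
Hits: 5.

5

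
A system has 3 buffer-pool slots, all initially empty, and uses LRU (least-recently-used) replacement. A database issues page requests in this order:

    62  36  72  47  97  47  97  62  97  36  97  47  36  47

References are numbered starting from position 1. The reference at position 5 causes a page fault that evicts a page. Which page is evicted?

36

pos 1: 62 → miss, frames (62)
pos 2: 36 → miss, frames (62 36)
pos 3: 72 → miss, frames (62 36 72)
pos 4: 47 → miss, evict 62, frames (36 72 47)
pos 5: 97 → miss, evict 36, frames (72 47 97)
At position 5, page 36 is evicted.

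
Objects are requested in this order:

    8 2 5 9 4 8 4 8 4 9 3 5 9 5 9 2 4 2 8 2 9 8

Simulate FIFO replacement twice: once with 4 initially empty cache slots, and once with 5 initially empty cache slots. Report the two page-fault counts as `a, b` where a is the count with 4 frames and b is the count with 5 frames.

4 frames: F F F F F F . . . . F F F . . F F . F . . . → 12 faults.
5 frames: F F F F F . . . . . F . . . . . . . F F . . → 8 faults.
8 < 12: adding a frame reduced faults, as is typical.

12, 8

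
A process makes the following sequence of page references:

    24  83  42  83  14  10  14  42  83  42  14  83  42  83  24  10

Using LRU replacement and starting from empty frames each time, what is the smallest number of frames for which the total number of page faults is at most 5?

f=1: 16 faults
f=2: 12 faults
f=3: 9 faults
f=4: 7 faults
f=5: 5 faults
Smallest f with faults ≤ 5 is 5.

5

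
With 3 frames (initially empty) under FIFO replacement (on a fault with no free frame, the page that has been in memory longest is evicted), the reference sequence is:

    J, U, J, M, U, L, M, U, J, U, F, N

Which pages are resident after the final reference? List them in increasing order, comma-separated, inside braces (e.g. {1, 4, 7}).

J: fault, frames (J)
U: fault, frames (J U)
J: hit
M: fault, frames (J U M)
U: hit
L: fault, evict J, frames (U M L)
M: hit
U: hit
J: fault, evict U, frames (M L J)
U: fault, evict M, frames (L J U)
F: fault, evict L, frames (J U F)
N: fault, evict J, frames (U F N)

{F, N, U}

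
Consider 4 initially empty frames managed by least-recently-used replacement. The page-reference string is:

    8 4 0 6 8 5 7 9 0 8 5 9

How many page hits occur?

8 → miss, frames {8}
4 → miss, frames {8,4}
0 → miss, frames {8,4,0}
6 → miss, frames {8,4,0,6}
8 → hit
5 → miss, evict 4, frames {0,6,8,5}
7 → miss, evict 0, frames {6,8,5,7}
9 → miss, evict 6, frames {8,5,7,9}
0 → miss, evict 8, frames {5,7,9,0}
8 → miss, evict 5, frames {7,9,0,8}
5 → miss, evict 7, frames {9,0,8,5}
9 → hit
Hits: 2.

2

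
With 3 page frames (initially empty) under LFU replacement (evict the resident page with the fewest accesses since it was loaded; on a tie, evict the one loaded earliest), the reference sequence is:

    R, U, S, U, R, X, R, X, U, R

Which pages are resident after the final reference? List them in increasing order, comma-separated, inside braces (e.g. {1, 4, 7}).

R: miss, frames {R}
U: miss, frames {R,U}
S: miss, frames {R,U,S}
U: hit
R: hit
X: miss, evict S, frames {R,U,X}
R: hit
X: hit
U: hit
R: hit

{R, U, X}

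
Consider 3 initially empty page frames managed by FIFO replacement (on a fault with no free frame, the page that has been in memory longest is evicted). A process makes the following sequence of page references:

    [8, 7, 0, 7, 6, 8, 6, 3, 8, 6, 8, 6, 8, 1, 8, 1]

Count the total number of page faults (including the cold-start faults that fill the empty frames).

7

8 -> fault, frames {8}
7 -> fault, frames {8,7}
0 -> fault, frames {8,7,0}
7 -> hit
6 -> fault, evict 8, frames {7,0,6}
8 -> fault, evict 7, frames {0,6,8}
6 -> hit
3 -> fault, evict 0, frames {6,8,3}
8 -> hit
6 -> hit
8 -> hit
6 -> hit
8 -> hit
1 -> fault, evict 6, frames {8,3,1}
8 -> hit
1 -> hit
Page faults: 7.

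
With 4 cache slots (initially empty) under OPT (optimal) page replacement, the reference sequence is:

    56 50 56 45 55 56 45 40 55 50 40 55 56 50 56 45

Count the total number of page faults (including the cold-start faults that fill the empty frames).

6

56 -> miss, frames (56)
50 -> miss, frames (56 50)
56 -> hit
45 -> miss, frames (56 50 45)
55 -> miss, frames (56 50 45 55)
56 -> hit
45 -> hit
40 -> miss, evict 45, frames (56 50 55 40)
55 -> hit
50 -> hit
40 -> hit
55 -> hit
56 -> hit
50 -> hit
56 -> hit
45 -> miss, evict 40, frames (56 50 55 45)
Page faults: 6.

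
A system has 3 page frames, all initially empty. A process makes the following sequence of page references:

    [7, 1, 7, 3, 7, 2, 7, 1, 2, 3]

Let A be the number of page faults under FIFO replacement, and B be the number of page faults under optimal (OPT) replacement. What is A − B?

2

Under FIFO: F F . F . F F F . F → 7 faults.
Under OPT: F F . F . F . . . F → 5 faults.
A − B = 7 − 5 = 2.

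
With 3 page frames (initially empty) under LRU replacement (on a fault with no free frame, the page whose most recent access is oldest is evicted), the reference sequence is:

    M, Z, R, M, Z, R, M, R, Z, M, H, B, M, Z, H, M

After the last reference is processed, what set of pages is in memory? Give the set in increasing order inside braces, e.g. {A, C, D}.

{H, M, Z}

M → miss, frames [M]
Z → miss, frames [M, Z]
R → miss, frames [M, Z, R]
M → hit
Z → hit
R → hit
M → hit
R → hit
Z → hit
M → hit
H → miss, evict R, frames [Z, M, H]
B → miss, evict Z, frames [M, H, B]
M → hit
Z → miss, evict H, frames [B, M, Z]
H → miss, evict B, frames [M, Z, H]
M → hit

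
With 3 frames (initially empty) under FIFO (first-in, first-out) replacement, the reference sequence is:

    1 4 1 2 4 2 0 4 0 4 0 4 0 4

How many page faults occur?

1 -> fault, frames {1}
4 -> fault, frames {1,4}
1 -> hit
2 -> fault, frames {1,4,2}
4 -> hit
2 -> hit
0 -> fault, evict 1, frames {4,2,0}
4 -> hit
0 -> hit
4 -> hit
0 -> hit
4 -> hit
0 -> hit
4 -> hit
Page faults: 4.

4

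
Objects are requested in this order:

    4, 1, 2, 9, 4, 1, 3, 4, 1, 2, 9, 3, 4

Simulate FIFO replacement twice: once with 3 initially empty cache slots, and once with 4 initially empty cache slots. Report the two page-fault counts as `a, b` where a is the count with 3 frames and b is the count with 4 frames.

3 frames: F F F F F F F . . F F . F → 10 faults.
4 frames: F F F F . . F F F F F F F → 11 faults.
11 > 10: adding a frame increased faults — Belady's anomaly.

10, 11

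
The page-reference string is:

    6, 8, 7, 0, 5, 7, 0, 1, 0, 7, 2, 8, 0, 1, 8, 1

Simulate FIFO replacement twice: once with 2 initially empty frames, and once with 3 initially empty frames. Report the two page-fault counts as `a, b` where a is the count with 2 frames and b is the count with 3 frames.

2 frames: F F F F F F F F . F F F F F F . → 14 faults.
3 frames: F F F F F . . F . F F F F F . . → 11 faults.
11 < 14: adding a frame reduced faults, as is typical.

14, 11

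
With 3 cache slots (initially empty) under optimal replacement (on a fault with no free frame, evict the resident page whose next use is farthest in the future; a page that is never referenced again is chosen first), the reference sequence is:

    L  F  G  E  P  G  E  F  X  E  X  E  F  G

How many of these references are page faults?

8

L -> miss, frames {L}
F -> miss, frames {L,F}
G -> miss, frames {L,F,G}
E -> miss, evict L, frames {F,G,E}
P -> miss, evict F, frames {G,E,P}
G -> hit
E -> hit
F -> miss, evict P, frames {G,E,F}
X -> miss, evict G, frames {E,F,X}
E -> hit
X -> hit
E -> hit
F -> hit
G -> miss, evict X, frames {E,F,G}
Page faults: 8.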